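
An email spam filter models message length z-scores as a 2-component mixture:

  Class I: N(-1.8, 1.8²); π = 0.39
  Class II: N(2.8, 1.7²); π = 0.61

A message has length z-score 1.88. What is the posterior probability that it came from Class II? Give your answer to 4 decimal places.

0.9204

Posterior ∝ prior × likelihood, so P(k | x) ∝ π_k f_k(x); normalise over all components.
Normal densities:
  p_I = (1/(1.8·√(2π)))·exp(−(1.88−-1.8)²/(2·1.8²)) = 0.221635·exp(-2.08988) = 0.0274167
  p_II = (1/(1.7·√(2π)))·exp(−(1.88−2.8)²/(2·1.7²)) = 0.234672·exp(-0.14644) = 0.202705
Weight by the priors:
  π_I·p_I = 0.39 × 0.0274167 = 0.0106925
  π_II·p_II = 0.61 × 0.202705 = 0.12365
Denominator: 0.0106925 + 0.12365 = 0.134343
P(Class II | 1.88) = 0.12365 / 0.134343 ≈ 0.9204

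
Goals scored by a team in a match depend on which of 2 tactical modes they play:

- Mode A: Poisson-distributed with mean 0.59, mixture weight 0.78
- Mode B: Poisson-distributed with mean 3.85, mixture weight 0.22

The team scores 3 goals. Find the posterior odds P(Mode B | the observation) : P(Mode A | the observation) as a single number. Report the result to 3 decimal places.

The posterior odds equal the prior odds times the likelihood ratio: (P(Z=i)/P(Z=j))·(f_i(x)/f_j(x)).
Component likelihoods at x = 3 goals:
  f_A = 0.0189745
  f_B = 0.202394
0.0445266 / 0.0148001 ≈ 3.009

3.009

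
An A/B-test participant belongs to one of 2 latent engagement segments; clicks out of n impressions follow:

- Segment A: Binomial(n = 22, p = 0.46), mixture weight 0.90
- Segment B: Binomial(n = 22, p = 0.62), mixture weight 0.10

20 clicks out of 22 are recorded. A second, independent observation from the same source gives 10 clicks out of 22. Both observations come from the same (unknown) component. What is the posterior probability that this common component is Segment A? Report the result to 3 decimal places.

By Bayes' theorem, P(k | x) = π_k f_k(x) / Σ_j π_j f_j(x).
Since both observations come from the same component, the likelihood for component k is f_k(x₁)·f_k(x₂).
  L_A = [C(22,20)·0.46^20·0.54^2 = 231·1.79952e-07·0.2916 = 1.21215e-05] × [0.168644] = 2.04421e-06
  L_B = [C(22,20)·0.62^20·0.38^2 = 231·7.04423e-05·0.1444 = 0.0023497] × [0.0492024] = 0.000115611
Prior × likelihood for each component:
  π_A·L_A = 0.90 × 2.04421e-06 = 1.83979e-06
  π_B·L_B = 0.10 × 0.000115611 = 1.15611e-05
Marginal: 1.83979e-06 + 1.15611e-05 = 1.34009e-05
So the posterior for Segment A is 1.83979e-06 / 1.34009e-05 ≈ 0.137.

0.137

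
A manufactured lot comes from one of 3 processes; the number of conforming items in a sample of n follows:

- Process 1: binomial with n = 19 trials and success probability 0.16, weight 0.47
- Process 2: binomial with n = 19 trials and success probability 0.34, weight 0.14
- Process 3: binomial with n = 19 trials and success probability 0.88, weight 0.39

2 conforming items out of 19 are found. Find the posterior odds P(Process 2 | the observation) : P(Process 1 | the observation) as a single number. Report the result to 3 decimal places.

0.022

Only the two components matter; the odds are (π_i f_i(x)) / (π_j f_j(x)).
Binomial probabilities:
  p_1 = 0.225935
  p_2 = 0.0169122
  p_3 = 2.93794e-14
Posterior odds = (π_2·p_2) / (π_1·p_1) = (0.14·0.0169122) / (0.47·0.225935) = 0.00236771 / 0.10619 ≈ 0.022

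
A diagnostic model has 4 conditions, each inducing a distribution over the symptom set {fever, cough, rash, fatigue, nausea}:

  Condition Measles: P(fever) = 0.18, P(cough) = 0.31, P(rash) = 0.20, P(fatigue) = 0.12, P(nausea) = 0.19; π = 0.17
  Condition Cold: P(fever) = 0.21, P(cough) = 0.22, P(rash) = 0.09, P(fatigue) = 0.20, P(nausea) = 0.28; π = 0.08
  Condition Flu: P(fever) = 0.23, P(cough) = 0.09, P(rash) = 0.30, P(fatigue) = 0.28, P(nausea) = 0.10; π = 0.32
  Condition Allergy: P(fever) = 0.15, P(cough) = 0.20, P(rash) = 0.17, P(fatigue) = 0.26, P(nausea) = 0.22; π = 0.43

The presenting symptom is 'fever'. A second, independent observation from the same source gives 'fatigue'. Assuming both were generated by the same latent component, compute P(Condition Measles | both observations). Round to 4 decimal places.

0.0827

Apply Bayes' rule: the posterior for each component is proportional to its prior times its likelihood at x.
Since both observations come from the same component, the likelihood for component k is f_k(x₁)·f_k(x₂).
  p_Measles = [P(fever | comp) = 0.18] × [0.12] = 0.0216
  p_Cold = [P(fever | comp) = 0.21] × [0.2] = 0.042
  p_Flu = [P(fever | comp) = 0.23] × [0.28] = 0.0644
  p_Allergy = [P(fever | comp) = 0.15] × [0.26] = 0.039
Prior × likelihood for each component:
  w_Measles·p_Measles = 0.17 × 0.0216 = 0.003672
  w_Cold·p_Cold = 0.08 × 0.042 = 0.00336
  w_Flu·p_Flu = 0.32 × 0.0644 = 0.020608
  w_Allergy·p_Allergy = 0.43 × 0.039 = 0.01677
Marginal: 0.003672 + 0.00336 + 0.020608 + 0.01677 = 0.04441
Responsibility of Condition Measles: 0.003672 / 0.04441 ≈ 0.0827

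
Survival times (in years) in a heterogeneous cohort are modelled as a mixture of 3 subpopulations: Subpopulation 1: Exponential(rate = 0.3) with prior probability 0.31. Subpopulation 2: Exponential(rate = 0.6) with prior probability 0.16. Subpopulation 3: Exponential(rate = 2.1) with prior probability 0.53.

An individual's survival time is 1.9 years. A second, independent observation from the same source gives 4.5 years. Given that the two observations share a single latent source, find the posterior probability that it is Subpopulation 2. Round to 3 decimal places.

P(component k | x) = π_k·f_k(x) / marginal(x), where marginal(x) = Σ_j π_j·f_j(x).
Since both observations come from the same component, the likelihood for component k is f_k(x₁)·f_k(x₂).
  f_1 = [0.3·e^(−0.3·1.9) = 0.3·e^(−0.5700) = 0.169658] × [0.0777721] = 0.0131946
  f_2 = [0.6·e^(−0.6·1.9) = 0.6·e^(−1.1400) = 0.191891] × [0.0403233] = 0.0077377
  f_3 = [2.1·e^(−2.1·1.9) = 2.1·e^(−3.9900) = 0.0388494] × [0.000165248] = 6.41979e-06
Multiply by the mixture weights:
  π_1·f_1 = 0.31 × 0.0131946 = 0.00409033
  π_2·f_2 = 0.16 × 0.0077377 = 0.00123803
  π_3·f_3 = 0.53 × 6.41979e-06 = 3.40249e-06
Marginal: 0.00409033 + 0.00123803 + 3.40249e-06 = 0.00533177
P(Subpopulation 2 | x) = 0.00123803 / 0.00533177 ≈ 0.232

0.232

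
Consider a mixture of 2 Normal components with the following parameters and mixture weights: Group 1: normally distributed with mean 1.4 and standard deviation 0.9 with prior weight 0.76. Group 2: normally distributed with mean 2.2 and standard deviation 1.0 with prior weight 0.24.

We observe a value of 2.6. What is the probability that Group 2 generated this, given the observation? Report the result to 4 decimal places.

0.3896

By Bayes' theorem, P(k | x) = P(Z=k) f_k(x) / Σ_j P(Z=j) f_j(x).
Evaluate each component's likelihood at the observed value:
  f_1 = 0.182233
  f_2 = 0.36827
Prior × likelihood for each component:
  P(Z=1)·f_1 = 0.76 × 0.182233 = 0.138497
  P(Z=2)·f_2 = 0.24 × 0.36827 = 0.0883848
Marginal: 0.138497 + 0.0883848 = 0.226882
So the posterior for Group 2 is 0.0883848 / 0.226882 ≈ 0.3896.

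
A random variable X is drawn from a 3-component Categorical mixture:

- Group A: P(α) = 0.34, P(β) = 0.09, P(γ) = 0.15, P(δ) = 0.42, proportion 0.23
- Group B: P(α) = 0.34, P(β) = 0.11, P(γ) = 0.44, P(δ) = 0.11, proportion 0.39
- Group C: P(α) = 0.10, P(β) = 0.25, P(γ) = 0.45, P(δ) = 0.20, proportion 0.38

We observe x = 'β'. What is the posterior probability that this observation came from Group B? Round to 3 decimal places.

By Bayes' theorem, P(k | x) = π_k f_k(x) / Σ_j π_j f_j(x).
Categorical probabilities:
  p_A = P(β | comp) = 0.09
  p_B = P(β | comp) = 0.11
  p_C = P(β | comp) = 0.25
Prior × likelihood for each component:
  π_A·p_A = 0.23 × 0.09 = 0.0207
  π_B·p_B = 0.39 × 0.11 = 0.0429
  π_C·p_C = 0.38 × 0.25 = 0.095
Normaliser: 0.0207 + 0.0429 + 0.095 = 0.1586
P(Group B | x) ≈ 0.270

0.270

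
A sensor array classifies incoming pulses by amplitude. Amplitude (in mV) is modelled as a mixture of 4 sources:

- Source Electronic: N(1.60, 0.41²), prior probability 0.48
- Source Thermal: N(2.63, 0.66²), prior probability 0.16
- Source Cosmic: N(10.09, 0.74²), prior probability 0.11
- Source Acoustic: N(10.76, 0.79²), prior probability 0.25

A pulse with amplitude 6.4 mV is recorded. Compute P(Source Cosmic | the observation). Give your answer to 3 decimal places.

0.860

The responsibility of component k is w_k f_k(x) divided by Σ_j w_j f_j(x).
Normal densities:
  f_Electronic = (1/(0.41·√(2π)))·exp(−(6.4−1.60)²/(2·0.41²)) = 0.973030·exp(-68.53064) = 1.68131e-30
  f_Thermal = (1/(0.66·√(2π)))·exp(−(6.4−2.63)²/(2·0.66²)) = 0.604458·exp(-16.31416) = 4.96838e-08
  f_Cosmic = (1/(0.74·√(2π)))·exp(−(6.4−10.09)²/(2·0.74²)) = 0.539111·exp(-12.43252) = 2.14932e-06
  f_Acoustic = (1/(0.79·√(2π)))·exp(−(6.4−10.76)²/(2·0.79²)) = 0.504990·exp(-15.22961) = 1.22786e-07
Unnormalised posteriors:
  w_Electronic·f_Electronic = 0.48 × 1.68131e-30 = 8.07031e-31
  w_Thermal·f_Thermal = 0.16 × 4.96838e-08 = 7.9494e-09
  w_Cosmic·f_Cosmic = 0.11 × 2.14932e-06 = 2.36426e-07
  w_Acoustic·f_Acoustic = 0.25 × 1.22786e-07 = 3.06964e-08
Denominator: 8.07031e-31 + 7.9494e-09 + 2.36426e-07 + 3.06964e-08 = 2.75071e-07
P(Source Cosmic | the observation) = 2.36426e-07 / 2.75071e-07 ≈ 0.860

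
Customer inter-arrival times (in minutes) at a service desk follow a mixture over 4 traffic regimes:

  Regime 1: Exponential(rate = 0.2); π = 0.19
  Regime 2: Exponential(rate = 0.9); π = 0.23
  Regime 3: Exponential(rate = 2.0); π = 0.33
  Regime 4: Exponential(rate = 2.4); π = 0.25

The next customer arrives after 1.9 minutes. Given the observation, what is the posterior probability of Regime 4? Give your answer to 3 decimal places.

Posterior ∝ prior × likelihood, so P(k | x) ∝ P(Z=k) f_k(x); normalise over all components.
Exponential densities:
  p_1 = 0.136772
  p_2 = 0.162779
  p_3 = 0.0447415
  p_4 = 0.0251089
Unnormalised posteriors:
  P(Z=1)·p_1 = 0.19 × 0.136772 = 0.0259867
  P(Z=2)·p_2 = 0.23 × 0.162779 = 0.0374392
  P(Z=3)·p_3 = 0.33 × 0.0447415 = 0.0147647
  P(Z=4)·p_4 = 0.25 × 0.0251089 = 0.00627724
Evidence: 0.0259867 + 0.0374392 + 0.0147647 + 0.00627724 = 0.0844679
Responsibility of Regime 4: 0.00627724 / 0.0844679 ≈ 0.074

0.074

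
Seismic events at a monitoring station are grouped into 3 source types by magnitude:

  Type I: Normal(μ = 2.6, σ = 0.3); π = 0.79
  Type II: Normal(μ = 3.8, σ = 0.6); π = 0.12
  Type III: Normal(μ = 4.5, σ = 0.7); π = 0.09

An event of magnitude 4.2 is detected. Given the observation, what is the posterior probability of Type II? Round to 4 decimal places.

0.5772

By Bayes' theorem, P(k | x) = w_k f_k(x) / Σ_j w_j f_j(x).
Component likelihoods at x = 4.2:
  L_I = 8.85434e-07
  L_II = 0.532413
  L_III = 0.51991
Multiply by the mixture weights:
  w_I·L_I = 0.79 × 8.85434e-07 = 6.99493e-07
  w_II·L_II = 0.12 × 0.532413 = 0.0638896
  w_III·L_III = 0.09 × 0.51991 = 0.0467919
Marginal: 6.99493e-07 + 0.0638896 + 0.0467919 = 0.110682
So the posterior for Type II is 0.0638896 / 0.110682 ≈ 0.5772.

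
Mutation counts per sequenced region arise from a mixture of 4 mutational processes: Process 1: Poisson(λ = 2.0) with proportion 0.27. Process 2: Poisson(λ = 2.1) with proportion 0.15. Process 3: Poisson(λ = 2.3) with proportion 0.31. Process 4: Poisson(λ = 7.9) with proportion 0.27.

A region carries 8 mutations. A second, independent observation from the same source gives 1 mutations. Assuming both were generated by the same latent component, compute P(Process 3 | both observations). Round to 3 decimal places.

0.390

By Bayes' theorem, P(k | x) = P(Z=k) f_k(x) / Σ_j P(Z=j) f_j(x).
Since both observations come from the same component, the likelihood for component k is f_k(x₁)·f_k(x₂).
  L_1 = [0.000859272] × [0.270671] = 0.00023258
  L_2 = [0.00114872] × [0.257158] = 0.000295404
  L_3 = [0.00194726] × [0.230595] = 0.00044903
  L_4 = [0.139499] × [0.00292887] = 0.000408574
Weight by the priors:
  P(Z=1)·L_1 = 0.27 × 0.00023258 = 6.27965e-05
  P(Z=2)·L_2 = 0.15 × 0.000295404 = 4.43106e-05
  P(Z=3)·L_3 = 0.31 × 0.00044903 = 0.000139199
  P(Z=4)·L_4 = 0.27 × 0.000408574 = 0.000110315
Normaliser: 6.27965e-05 + 4.43106e-05 + 0.000139199 + 0.000110315 = 0.000356621
P(Process 3 | x) = 0.000139199 / 0.000356621 ≈ 0.390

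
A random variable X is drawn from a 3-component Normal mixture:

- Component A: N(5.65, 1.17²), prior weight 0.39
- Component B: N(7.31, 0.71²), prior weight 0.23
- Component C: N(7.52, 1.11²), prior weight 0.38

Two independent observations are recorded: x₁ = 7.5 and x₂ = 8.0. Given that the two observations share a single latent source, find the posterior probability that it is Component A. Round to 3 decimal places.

Posterior ∝ prior × likelihood, so P(k | x) ∝ π_k f_k(x); normalise over all components.
Since both observations come from the same component, the likelihood for component k is f_k(x₁)·f_k(x₂).
  p_A = [0.0976824] × [0.0453623] = 0.0044311
  p_B = [0.542127] × [0.350401] = 0.189962
  p_C = [0.359349] × [0.327326] = 0.117624
Multiply by the mixture weights:
  π_A·p_A = 0.39 × 0.0044311 = 0.00172813
  π_B·p_B = 0.23 × 0.189962 = 0.0436913
  π_C·p_C = 0.38 × 0.117624 = 0.0446973
Evidence: 0.00172813 + 0.0436913 + 0.0446973 = 0.0901167
P(Component A | x₁,x₂) ≈ 0.019

0.019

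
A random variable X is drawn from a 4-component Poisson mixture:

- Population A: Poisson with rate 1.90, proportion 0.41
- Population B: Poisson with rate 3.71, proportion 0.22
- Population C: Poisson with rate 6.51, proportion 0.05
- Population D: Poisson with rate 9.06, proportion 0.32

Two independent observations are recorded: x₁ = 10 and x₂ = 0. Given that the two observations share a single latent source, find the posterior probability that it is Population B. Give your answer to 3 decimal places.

0.638

Apply Bayes' rule: the posterior for each component is proportional to its prior times its likelihood at x.
Since both observations come from the same component, the likelihood for component k is f_k(x₁)·f_k(x₂).
  p_A = [e^(−1.90)·1.90^10/10! = 2.52705e-05] × [0.149569] = 3.77967e-06
  p_B = [e^(−3.71)·3.71^10/10! = 0.0033323] × [0.0244775] = 8.15663e-05
  p_C = [e^(−6.51)·6.51^10/10! = 0.0560776] × [0.00148848] = 8.34704e-05
  p_D = [e^(−9.06)·9.06^10/10! = 0.119347] × [0.000116223] = 1.38708e-05
Unnormalised posteriors:
  w_A·p_A = 0.41 × 3.77967e-06 = 1.54966e-06
  w_B·p_B = 0.22 × 8.15663e-05 = 1.79446e-05
  w_C·p_C = 0.05 × 8.34704e-05 = 4.17352e-06
  w_D·p_D = 0.32 × 1.38708e-05 = 4.43867e-06
Sum: 1.54966e-06 + 1.79446e-05 + 4.17352e-06 + 4.43867e-06 = 2.81065e-05
P(Population B | x₁,x₂) ≈ 0.638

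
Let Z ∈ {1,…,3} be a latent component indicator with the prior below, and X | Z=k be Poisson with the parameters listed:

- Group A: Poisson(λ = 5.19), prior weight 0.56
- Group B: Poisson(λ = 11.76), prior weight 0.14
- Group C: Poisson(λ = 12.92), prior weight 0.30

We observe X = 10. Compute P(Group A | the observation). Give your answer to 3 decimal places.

Posterior ∝ prior × likelihood, so P(k | x) ∝ π_k f_k(x); normalise over all components.
Evaluate each component's likelihood at the observed value:
  f_A = e^(−5.19)·5.19^10/10! = 0.0217732
  f_B = e^(−11.76)·11.76^10/10! = 0.108895
  f_C = e^(−12.92)·12.92^10/10! = 0.0874535
Multiply by the mixture weights:
  π_A·f_A = 0.56 × 0.0217732 = 0.012193
  π_B·f_B = 0.14 × 0.108895 = 0.0152453
  π_C·f_C = 0.30 × 0.0874535 = 0.0262361
Marginal: 0.012193 + 0.0152453 + 0.0262361 = 0.0536743
P(Group A | data) = 0.012193 / 0.0536743 ≈ 0.227

0.227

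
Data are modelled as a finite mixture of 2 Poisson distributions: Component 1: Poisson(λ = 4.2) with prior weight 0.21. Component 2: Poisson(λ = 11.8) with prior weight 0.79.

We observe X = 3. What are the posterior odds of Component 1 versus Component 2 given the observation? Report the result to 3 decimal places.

Only the two components matter; the odds are (w_i f_i(x)) / (w_j f_j(x)).
Evaluate each component's likelihood at the observed value:
  f_1 = e^(−4.2)·4.2^3/3! = 0.185165
  f_2 = e^(−11.8)·11.8^3/3! = 0.00205504
Odds = (0.21/0.79) × (0.185165/0.00205504) = 0.265823 × 90.1031 ≈ 23.951

23.951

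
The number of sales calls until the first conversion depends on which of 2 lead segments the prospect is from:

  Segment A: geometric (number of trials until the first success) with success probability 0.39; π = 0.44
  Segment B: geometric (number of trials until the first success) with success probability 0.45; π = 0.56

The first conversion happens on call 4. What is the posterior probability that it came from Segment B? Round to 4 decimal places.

Apply Bayes' rule: the posterior for each component is proportional to its prior times its likelihood at x.
Geometric probabilities:
  L_A = 0.0885226
  L_B = 0.0748688
Prior × likelihood for each component:
  π_A·L_A = 0.44 × 0.0885226 = 0.0389499
  π_B·L_B = 0.56 × 0.0748688 = 0.0419265
Sum: 0.0389499 + 0.0419265 = 0.0808764
Responsibility of Segment B: 0.0419265 / 0.0808764 ≈ 0.5184

0.5184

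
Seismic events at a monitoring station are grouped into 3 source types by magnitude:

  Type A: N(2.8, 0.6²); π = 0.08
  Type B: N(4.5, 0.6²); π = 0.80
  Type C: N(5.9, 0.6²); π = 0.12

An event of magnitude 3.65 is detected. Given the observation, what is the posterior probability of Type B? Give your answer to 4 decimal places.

The responsibility of component k is w_k f_k(x) divided by Σ_j w_j f_j(x).
Normal densities:
  p_A = (1/(0.6·√(2π)))·exp(−(3.65−2.8)²/(2·0.6²)) = 0.664904·exp(-1.00347) = 0.243757
  p_B = (1/(0.6·√(2π)))·exp(−(3.65−4.5)²/(2·0.6²)) = 0.664904·exp(-1.00347) = 0.243757
  p_C = (1/(0.6·√(2π)))·exp(−(3.65−5.9)²/(2·0.6²)) = 0.664904·exp(-7.03125) = 0.000587659
Weight by the priors:
  w_A·p_A = 0.08 × 0.243757 = 0.0195005
  w_B·p_B = 0.80 × 0.243757 = 0.195005
  w_C·p_C = 0.12 × 0.000587659 = 7.05191e-05
Denominator: 0.0195005 + 0.195005 + 7.05191e-05 = 0.214576
P(Type B | 3.65) ≈ 0.9088

0.9088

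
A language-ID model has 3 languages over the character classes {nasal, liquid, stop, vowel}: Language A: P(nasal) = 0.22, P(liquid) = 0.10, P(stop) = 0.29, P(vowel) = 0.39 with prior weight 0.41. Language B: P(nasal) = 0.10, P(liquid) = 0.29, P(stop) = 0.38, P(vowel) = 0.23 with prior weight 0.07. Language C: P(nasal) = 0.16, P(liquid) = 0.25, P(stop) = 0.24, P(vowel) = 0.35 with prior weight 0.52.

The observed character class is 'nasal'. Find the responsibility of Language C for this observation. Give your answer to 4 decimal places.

0.4612

P(component k | x) = w_k·f_k(x) / marginal(x), where marginal(x) = Σ_j w_j·f_j(x).
Component likelihoods at x = 'nasal':
  f_A = P(nasal | comp) = 0.22
  f_B = P(nasal | comp) = 0.10
  f_C = P(nasal | comp) = 0.16
Unnormalised posteriors:
  w_A·f_A = 0.41 × 0.22 = 0.0902
  w_B·f_B = 0.07 × 0.1 = 0.007
  w_C·f_C = 0.52 × 0.16 = 0.0832
Normaliser: 0.0902 + 0.007 + 0.0832 = 0.1804
So the posterior for Language C is 0.0832 / 0.1804 ≈ 0.4612.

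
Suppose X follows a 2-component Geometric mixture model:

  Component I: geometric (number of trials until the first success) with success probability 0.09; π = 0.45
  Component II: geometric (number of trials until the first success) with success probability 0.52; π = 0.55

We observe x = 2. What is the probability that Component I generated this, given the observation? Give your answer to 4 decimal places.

By Bayes' theorem, P(k | x) = π_k f_k(x) / Σ_j π_j f_j(x).
Component likelihoods at x = 2:
  f_I = 0.09·(1−0.09)^1 = 0.09·0.91 = 0.0819
  f_II = 0.52·(1−0.52)^1 = 0.52·0.48 = 0.2496
Unnormalised posteriors:
  π_I·f_I = 0.45 × 0.0819 = 0.036855
  π_II·f_II = 0.55 × 0.2496 = 0.13728
Sum: 0.036855 + 0.13728 = 0.174135
So the posterior for Component I is 0.036855 / 0.174135 ≈ 0.2116.

0.2116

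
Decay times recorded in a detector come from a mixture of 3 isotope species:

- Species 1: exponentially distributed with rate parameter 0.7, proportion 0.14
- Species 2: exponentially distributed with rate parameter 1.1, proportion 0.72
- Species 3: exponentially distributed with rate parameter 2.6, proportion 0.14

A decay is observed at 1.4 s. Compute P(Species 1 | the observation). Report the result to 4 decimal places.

Posterior ∝ prior × likelihood, so P(k | x) ∝ w_k f_k(x); normalise over all components.
Component likelihoods at x = 1.4 s:
  L_1 = 0.262718
  L_2 = 0.235819
  L_3 = 0.0682561
Multiply by the mixture weights:
  w_1·L_1 = 0.14 × 0.262718 = 0.0367805
  w_2·L_2 = 0.72 × 0.235819 = 0.16979
  w_3·L_3 = 0.14 × 0.0682561 = 0.00955585
Sum: 0.0367805 + 0.16979 + 0.00955585 = 0.216126
Responsibility of Species 1: 0.0367805 / 0.216126 ≈ 0.1702

0.1702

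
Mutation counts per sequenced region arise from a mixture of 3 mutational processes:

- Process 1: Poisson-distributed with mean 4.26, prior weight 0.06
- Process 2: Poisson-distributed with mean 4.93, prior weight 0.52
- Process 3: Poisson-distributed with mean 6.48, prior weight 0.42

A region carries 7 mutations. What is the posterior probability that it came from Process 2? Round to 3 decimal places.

0.446

By Bayes' theorem, P(k | x) = π_k f_k(x) / Σ_j π_j f_j(x).
Evaluate each component's likelihood at the observed value:
  p_1 = 0.0713415
  p_2 = 0.101491
  p_3 = 0.146005
Prior × likelihood for each component:
  π_1·p_1 = 0.06 × 0.0713415 = 0.00428049
  π_2·p_2 = 0.52 × 0.101491 = 0.0527751
  π_3·p_3 = 0.42 × 0.146005 = 0.0613219
Evidence: 0.00428049 + 0.0527751 + 0.0613219 = 0.118378
Responsibility of Process 2: 0.0527751 / 0.118378 ≈ 0.446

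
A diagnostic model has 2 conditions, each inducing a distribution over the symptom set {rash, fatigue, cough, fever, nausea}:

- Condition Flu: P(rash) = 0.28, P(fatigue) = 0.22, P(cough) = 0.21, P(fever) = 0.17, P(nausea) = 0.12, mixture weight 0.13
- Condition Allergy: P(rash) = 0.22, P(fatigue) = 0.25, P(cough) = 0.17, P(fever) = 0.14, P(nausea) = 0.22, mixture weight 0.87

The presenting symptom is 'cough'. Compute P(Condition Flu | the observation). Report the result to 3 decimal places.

P(component k | x) = π_k·f_k(x) / marginal(x), where marginal(x) = Σ_j π_j·f_j(x).
Component likelihoods at x = 'cough':
  L_Flu = 0.21
  L_Allergy = 0.17
Unnormalised posteriors:
  π_Flu·L_Flu = 0.13 × 0.21 = 0.0273
  π_Allergy·L_Allergy = 0.87 × 0.17 = 0.1479
Evidence: 0.0273 + 0.1479 = 0.1752
P(Condition Flu | the observation) ≈ 0.156

0.156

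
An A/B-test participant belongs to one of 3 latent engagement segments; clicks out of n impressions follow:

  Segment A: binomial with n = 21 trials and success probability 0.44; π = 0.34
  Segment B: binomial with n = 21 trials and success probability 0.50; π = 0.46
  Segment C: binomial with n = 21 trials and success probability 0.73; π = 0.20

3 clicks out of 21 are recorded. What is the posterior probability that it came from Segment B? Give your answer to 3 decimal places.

0.205

Apply Bayes' rule: the posterior for each component is proportional to its prior times its likelihood at x.
Evaluate each component's likelihood at the observed value:
  f_A = 0.00332349
  f_B = 0.000634193
  f_C = 3.00862e-08
Unnormalised posteriors:
  π_A·f_A = 0.34 × 0.00332349 = 0.00112999
  π_B·f_B = 0.46 × 0.000634193 = 0.000291729
  π_C·f_C = 0.20 × 3.00862e-08 = 6.01725e-09
Evidence: 0.00112999 + 0.000291729 + 6.01725e-09 = 0.00142172
P(Segment B | the observation) ≈ 0.205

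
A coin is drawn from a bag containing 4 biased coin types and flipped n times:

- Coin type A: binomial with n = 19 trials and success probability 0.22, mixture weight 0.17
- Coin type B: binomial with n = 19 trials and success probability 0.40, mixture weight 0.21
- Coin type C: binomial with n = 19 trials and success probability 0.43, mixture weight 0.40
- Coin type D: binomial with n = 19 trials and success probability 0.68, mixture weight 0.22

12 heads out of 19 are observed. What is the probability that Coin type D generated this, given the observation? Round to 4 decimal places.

Posterior ∝ prior × likelihood, so P(k | x) ∝ π_k f_k(x); normalise over all components.
Component likelihoods at x = 12 heads out of 19:
  L_A = C(19,12)·0.22^12·0.78^7 = 50388·1.2855e-08·0.175656 = 0.000113779
  L_B = C(19,12)·0.40^12·0.60^7 = 50388·1.67772e-05·0.0279936 = 0.023665
  L_C = C(19,12)·0.43^12·0.57^7 = 50388·3.99596e-05·0.019549 = 0.0393616
  L_D = C(19,12)·0.68^12·0.32^7 = 50388·0.00977478·0.000343597 = 0.169233
Unnormalised posteriors:
  π_A·L_A = 0.17 × 0.000113779 = 1.93424e-05
  π_B·L_B = 0.21 × 0.023665 = 0.00496964
  π_C·L_C = 0.40 × 0.0393616 = 0.0157446
  π_D·L_D = 0.22 × 0.169233 = 0.0372312
Evidence: 1.93424e-05 + 0.00496964 + 0.0157446 + 0.0372312 = 0.0579648
So the posterior for Coin type D is 0.0372312 / 0.0579648 ≈ 0.6423.

0.6423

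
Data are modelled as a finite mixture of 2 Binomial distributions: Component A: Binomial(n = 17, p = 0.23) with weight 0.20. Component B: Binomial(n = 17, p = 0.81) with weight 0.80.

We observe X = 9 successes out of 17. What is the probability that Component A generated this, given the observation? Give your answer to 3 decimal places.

Apply Bayes' rule: the posterior for each component is proportional to its prior times its likelihood at x.
Binomial probabilities:
  f_A = 0.0054108
  f_B = 0.00619696
Prior × likelihood for each component:
  P(Z=A)·f_A = 0.20 × 0.0054108 = 0.00108216
  P(Z=B)·f_B = 0.80 × 0.00619696 = 0.00495757
Denominator: 0.00108216 + 0.00495757 = 0.00603973
P(Component A | the observation) ≈ 0.179

0.179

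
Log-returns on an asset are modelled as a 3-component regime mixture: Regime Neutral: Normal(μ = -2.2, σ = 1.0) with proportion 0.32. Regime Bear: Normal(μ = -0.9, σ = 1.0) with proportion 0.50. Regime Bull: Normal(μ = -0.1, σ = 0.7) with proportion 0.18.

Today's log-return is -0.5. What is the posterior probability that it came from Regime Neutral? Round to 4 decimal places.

0.0999

Apply Bayes' rule: the posterior for each component is proportional to its prior times its likelihood at x.
Evaluate each component's likelihood at the observed value:
  f_Neutral = (1/(1.0·√(2π)))·exp(−(-0.5−-2.2)²/(2·1.0²)) = 0.398942·exp(-1.44500) = 0.0940491
  f_Bear = (1/(1.0·√(2π)))·exp(−(-0.5−-0.9)²/(2·1.0²)) = 0.398942·exp(-0.08000) = 0.36827
  f_Bull = (1/(0.7·√(2π)))·exp(−(-0.5−-0.1)²/(2·0.7²)) = 0.569918·exp(-0.16327) = 0.484068
Weight by the priors:
  π_Neutral·f_Neutral = 0.32 × 0.0940491 = 0.0300957
  π_Bear·f_Bear = 0.50 × 0.36827 = 0.184135
  π_Bull·f_Bull = 0.18 × 0.484068 = 0.0871323
Denominator: 0.0300957 + 0.184135 + 0.0871323 = 0.301363
P(Regime Neutral | x) ≈ 0.0999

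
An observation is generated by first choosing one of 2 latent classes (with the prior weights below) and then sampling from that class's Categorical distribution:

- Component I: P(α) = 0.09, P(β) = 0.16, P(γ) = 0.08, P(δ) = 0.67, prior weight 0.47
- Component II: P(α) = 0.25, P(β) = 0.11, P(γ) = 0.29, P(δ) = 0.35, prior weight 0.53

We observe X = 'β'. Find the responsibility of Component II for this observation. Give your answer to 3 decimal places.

By Bayes' theorem, P(k | x) = P(Z=k) f_k(x) / Σ_j P(Z=j) f_j(x).
Categorical probabilities:
  f_I = 0.16
  f_II = 0.11
Weight by the priors:
  P(Z=I)·f_I = 0.47 × 0.16 = 0.0752
  P(Z=II)·f_II = 0.53 × 0.11 = 0.0583
Normaliser: 0.0752 + 0.0583 = 0.1335
P(Component II | 'β') = 0.0583 / 0.1335 ≈ 0.437

0.437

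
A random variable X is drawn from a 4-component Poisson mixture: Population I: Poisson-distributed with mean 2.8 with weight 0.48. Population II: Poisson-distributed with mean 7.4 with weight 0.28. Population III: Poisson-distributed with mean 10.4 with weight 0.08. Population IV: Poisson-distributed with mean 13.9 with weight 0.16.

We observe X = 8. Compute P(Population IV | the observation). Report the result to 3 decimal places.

0.094

Posterior ∝ prior × likelihood, so P(k | x) ∝ P(Z=k) f_k(x); normalise over all components.
Poisson probabilities:
  L_I = e^(−2.8)·2.8^8/8! = 0.00569796
  L_II = e^(−7.4)·7.4^8/8! = 0.136318
  L_III = e^(−10.4)·10.4^8/8! = 0.103296
  L_IV = e^(−13.9)·13.9^8/8! = 0.0317618
Unnormalised posteriors:
  P(Z=I)·L_I = 0.48 × 0.00569796 = 0.00273502
  P(Z=II)·L_II = 0.28 × 0.136318 = 0.0381691
  P(Z=III)·L_III = 0.08 × 0.103296 = 0.00826368
  P(Z=IV)·L_IV = 0.16 × 0.0317618 = 0.00508188
Sum: 0.00273502 + 0.0381691 + 0.00826368 + 0.00508188 = 0.0542497
P(Population IV | the observation) = 0.00508188 / 0.0542497 ≈ 0.094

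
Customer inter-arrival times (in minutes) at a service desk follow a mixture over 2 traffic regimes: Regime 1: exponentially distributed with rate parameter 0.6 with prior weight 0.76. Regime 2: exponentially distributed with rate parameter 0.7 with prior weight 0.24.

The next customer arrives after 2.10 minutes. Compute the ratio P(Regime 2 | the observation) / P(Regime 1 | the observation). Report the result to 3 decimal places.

The posterior odds equal the prior odds times the likelihood ratio: (π_i/π_j)·(f_i(x)/f_j(x)).
Evaluate each component's likelihood at the observed value:
  f_1 = 0.170192
  f_2 = 0.160948
0.0386275 / 0.129346 ≈ 0.299

0.299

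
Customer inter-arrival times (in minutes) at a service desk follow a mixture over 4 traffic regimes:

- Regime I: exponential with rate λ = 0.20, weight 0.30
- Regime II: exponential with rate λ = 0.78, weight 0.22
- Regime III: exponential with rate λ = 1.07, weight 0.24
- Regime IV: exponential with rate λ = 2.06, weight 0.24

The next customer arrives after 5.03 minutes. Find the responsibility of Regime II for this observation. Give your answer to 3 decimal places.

P(component k | x) = P(Z=k)·f_k(x) / marginal(x), where marginal(x) = Σ_j P(Z=j)·f_j(x).
Component likelihoods at x = 5.03 minutes:
  L_I = 0.20·e^(−0.20·5.03) = 0.20·e^(−1.0060) = 0.0731358
  L_II = 0.78·e^(−0.78·5.03) = 0.78·e^(−3.9234) = 0.0154235
  L_III = 1.07·e^(−1.07·5.03) = 1.07·e^(−5.3821) = 0.00492003
  L_IV = 2.06·e^(−2.06·5.03) = 2.06·e^(−10.3618) = 6.5132e-05
Multiply by the mixture weights:
  P(Z=I)·L_I = 0.30 × 0.0731358 = 0.0219407
  P(Z=II)·L_II = 0.22 × 0.0154235 = 0.00339318
  P(Z=III)·L_III = 0.24 × 0.00492003 = 0.00118081
  P(Z=IV)·L_IV = 0.24 × 6.5132e-05 = 1.56317e-05
Denominator: 0.0219407 + 0.00339318 + 0.00118081 + 1.56317e-05 = 0.0265303
P(Regime II | data) ≈ 0.128

0.128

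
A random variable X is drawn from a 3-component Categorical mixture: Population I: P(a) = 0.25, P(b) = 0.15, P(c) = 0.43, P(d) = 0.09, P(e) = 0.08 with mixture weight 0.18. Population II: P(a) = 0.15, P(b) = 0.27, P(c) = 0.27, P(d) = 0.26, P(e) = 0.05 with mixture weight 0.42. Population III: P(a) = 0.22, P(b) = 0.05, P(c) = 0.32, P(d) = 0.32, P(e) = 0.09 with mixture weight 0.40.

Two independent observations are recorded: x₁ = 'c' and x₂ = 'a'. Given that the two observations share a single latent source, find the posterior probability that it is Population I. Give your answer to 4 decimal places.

0.2999

The responsibility of component k is π_k f_k(x) divided by Σ_j π_j f_j(x).
Since both observations come from the same component, the likelihood for component k is f_k(x₁)·f_k(x₂).
  f_I = [P(c | comp) = 0.43] × [0.25] = 0.1075
  f_II = [P(c | comp) = 0.27] × [0.15] = 0.0405
  f_III = [P(c | comp) = 0.32] × [0.22] = 0.0704
Multiply by the mixture weights:
  π_I·f_I = 0.18 × 0.1075 = 0.01935
  π_II·f_II = 0.42 × 0.0405 = 0.01701
  π_III·f_III = 0.40 × 0.0704 = 0.02816
Evidence: 0.01935 + 0.01701 + 0.02816 = 0.06452
P(Population I | data) = 0.01935 / 0.06452 ≈ 0.2999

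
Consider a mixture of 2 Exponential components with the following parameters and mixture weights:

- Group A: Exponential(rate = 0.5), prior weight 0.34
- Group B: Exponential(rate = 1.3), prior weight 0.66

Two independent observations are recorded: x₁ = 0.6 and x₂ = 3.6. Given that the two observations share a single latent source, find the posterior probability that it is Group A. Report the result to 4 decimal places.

The responsibility of component k is w_k f_k(x) divided by Σ_j w_j f_j(x).
Since both observations come from the same component, the likelihood for component k is f_k(x₁)·f_k(x₂).
  L_A = [0.5·e^(−0.5·0.6) = 0.5·e^(−0.3000) = 0.370409] × [0.0826494] = 0.0306141
  L_B = [1.3·e^(−1.3·0.6) = 1.3·e^(−0.7800) = 0.595928] × [0.0120627] = 0.00718851
Multiply by the mixture weights:
  w_A·L_A = 0.34 × 0.0306141 = 0.0104088
  w_B·L_B = 0.66 × 0.00718851 = 0.00474442
Evidence: 0.0104088 + 0.00474442 = 0.0151532
P(Group A | x₁, x₂) = 0.0104088 / 0.0151532 ≈ 0.6869

0.6869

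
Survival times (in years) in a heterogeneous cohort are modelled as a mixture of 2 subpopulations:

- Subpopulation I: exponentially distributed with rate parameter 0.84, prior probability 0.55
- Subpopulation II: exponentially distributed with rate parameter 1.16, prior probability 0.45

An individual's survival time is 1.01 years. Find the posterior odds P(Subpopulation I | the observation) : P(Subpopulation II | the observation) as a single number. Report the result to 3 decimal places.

Only the two components matter; the odds are (w_i f_i(x)) / (w_j f_j(x)).
Evaluate each component's likelihood at the observed value:
  p_I = 0.359603
  p_II = 0.35945
Odds = (0.55/0.45) × (0.359603/0.35945) = 1.22222 × 1.00043 ≈ 1.223

1.223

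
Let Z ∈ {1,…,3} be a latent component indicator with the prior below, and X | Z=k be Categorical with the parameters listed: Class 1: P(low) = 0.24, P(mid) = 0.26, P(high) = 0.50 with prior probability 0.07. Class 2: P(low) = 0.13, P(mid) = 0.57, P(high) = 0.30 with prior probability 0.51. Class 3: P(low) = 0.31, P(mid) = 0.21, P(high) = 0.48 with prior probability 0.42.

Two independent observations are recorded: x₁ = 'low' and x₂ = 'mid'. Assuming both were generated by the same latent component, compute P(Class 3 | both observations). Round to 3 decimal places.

The responsibility of component k is P(Z=k) f_k(x) divided by Σ_j P(Z=j) f_j(x).
Since both observations come from the same component, the likelihood for component k is f_k(x₁)·f_k(x₂).
  p_1 = [P(low | comp) = 0.24] × [0.26] = 0.0624
  p_2 = [P(low | comp) = 0.13] × [0.57] = 0.0741
  p_3 = [P(low | comp) = 0.31] × [0.21] = 0.0651
Multiply by the mixture weights:
  P(Z=1)·p_1 = 0.07 × 0.0624 = 0.004368
  P(Z=2)·p_2 = 0.51 × 0.0741 = 0.037791
  P(Z=3)·p_3 = 0.42 × 0.0651 = 0.027342
Evidence: 0.004368 + 0.037791 + 0.027342 = 0.069501
P(Class 3 | x₁, x₂) = 0.027342 / 0.069501 ≈ 0.393

0.393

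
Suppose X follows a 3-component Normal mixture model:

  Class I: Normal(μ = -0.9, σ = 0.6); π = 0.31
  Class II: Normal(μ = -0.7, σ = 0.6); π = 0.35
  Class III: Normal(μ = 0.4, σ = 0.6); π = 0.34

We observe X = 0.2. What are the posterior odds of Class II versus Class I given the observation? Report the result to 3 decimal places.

Only the two components matter; the odds are (w_i f_i(x)) / (w_j f_j(x)).
Evaluate each component's likelihood at the observed value:
  L_I = 0.123852
  L_II = 0.215863
  L_III = 0.628972
Posterior odds = (w_II·L_II) / (w_I·L_I) = (0.35·0.215863) / (0.31·0.123852) = 0.0755519 / 0.0383941 ≈ 1.968

1.968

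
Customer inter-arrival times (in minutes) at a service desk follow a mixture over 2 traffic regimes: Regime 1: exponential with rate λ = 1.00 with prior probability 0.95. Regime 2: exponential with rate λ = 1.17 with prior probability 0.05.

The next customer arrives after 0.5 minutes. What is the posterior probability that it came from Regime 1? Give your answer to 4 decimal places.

Posterior ∝ prior × likelihood, so P(k | x) ∝ w_k f_k(x); normalise over all components.
Evaluate each component's likelihood at the observed value:
  p_1 = 1.00·e^(−1.00·0.5) = 1.00·e^(−0.5000) = 0.606531
  p_2 = 1.17·e^(−1.17·0.5) = 1.17·e^(−0.5850) = 0.651814
Multiply by the mixture weights:
  w_1·p_1 = 0.95 × 0.606531 = 0.576204
  w_2·p_2 = 0.05 × 0.651814 = 0.0325907
Marginal: 0.576204 + 0.0325907 = 0.608795
P(Regime 1 | 0.5 minutes) = 0.576204 / 0.608795 ≈ 0.9465

0.9465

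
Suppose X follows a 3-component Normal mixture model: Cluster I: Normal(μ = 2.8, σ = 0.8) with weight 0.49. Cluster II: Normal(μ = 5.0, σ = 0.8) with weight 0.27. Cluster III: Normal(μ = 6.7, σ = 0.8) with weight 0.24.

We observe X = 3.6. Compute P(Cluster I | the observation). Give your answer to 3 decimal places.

0.835

By Bayes' theorem, P(k | x) = π_k f_k(x) / Σ_j π_j f_j(x).
Normal densities:
  f_I = (1/(0.8·√(2π)))·exp(−(3.6−2.8)²/(2·0.8²)) = 0.498678·exp(-0.50000) = 0.302463
  f_II = (1/(0.8·√(2π)))·exp(−(3.6−5.0)²/(2·0.8²)) = 0.498678·exp(-1.53125) = 0.107847
  f_III = (1/(0.8·√(2π)))·exp(−(3.6−6.7)²/(2·0.8²)) = 0.498678·exp(-7.50781) = 0.000273665
Weight by the priors:
  π_I·f_I = 0.49 × 0.302463 = 0.148207
  π_II·f_II = 0.27 × 0.107847 = 0.0291186
  π_III·f_III = 0.24 × 0.000273665 = 6.56795e-05
Evidence: 0.148207 + 0.0291186 + 6.56795e-05 = 0.177391
So the posterior for Cluster I is 0.148207 / 0.177391 ≈ 0.835.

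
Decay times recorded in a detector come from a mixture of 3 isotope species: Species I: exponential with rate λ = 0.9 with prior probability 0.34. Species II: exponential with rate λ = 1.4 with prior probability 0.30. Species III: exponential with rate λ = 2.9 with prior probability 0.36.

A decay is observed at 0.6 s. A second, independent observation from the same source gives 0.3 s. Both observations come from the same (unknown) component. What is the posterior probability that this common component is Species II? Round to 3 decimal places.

0.326

Posterior ∝ prior × likelihood, so P(k | x) ∝ π_k f_k(x); normalise over all components.
Since both observations come from the same component, the likelihood for component k is f_k(x₁)·f_k(x₂).
  p_I = [0.9·e^(−0.9·0.6) = 0.9·e^(−0.5400) = 0.524473] × [0.687042] = 0.360335
  p_II = [1.4·e^(−1.4·0.6) = 1.4·e^(−0.8400) = 0.604395] × [0.919866] = 0.555962
  p_III = [2.9·e^(−2.9·0.6) = 2.9·e^(−1.7400) = 0.509009] × [1.21496] = 0.618426
Unnormalised posteriors:
  π_I·p_I = 0.34 × 0.360335 = 0.122514
  π_II·p_II = 0.30 × 0.555962 = 0.166789
  π_III·p_III = 0.36 × 0.618426 = 0.222633
Marginal: 0.122514 + 0.166789 + 0.222633 = 0.511936
P(Species II | x₁,x₂) = 0.166789 / 0.511936 ≈ 0.326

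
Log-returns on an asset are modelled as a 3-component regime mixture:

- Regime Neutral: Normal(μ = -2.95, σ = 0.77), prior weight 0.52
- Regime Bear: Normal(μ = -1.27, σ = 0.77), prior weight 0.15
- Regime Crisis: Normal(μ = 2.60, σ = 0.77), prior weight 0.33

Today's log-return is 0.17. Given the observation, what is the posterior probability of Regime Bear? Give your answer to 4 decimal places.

0.9154

By Bayes' theorem, P(k | x) = w_k f_k(x) / Σ_j w_j f_j(x).
Evaluate each component's likelihood at the observed value:
  p_Neutral = 0.000141005
  p_Bear = 0.0901512
  p_Crisis = 0.00356265
Prior × likelihood for each component:
  w_Neutral·p_Neutral = 0.52 × 0.000141005 = 7.33226e-05
  w_Bear·p_Bear = 0.15 × 0.0901512 = 0.0135227
  w_Crisis·p_Crisis = 0.33 × 0.00356265 = 0.00117568
Evidence: 7.33226e-05 + 0.0135227 + 0.00117568 = 0.0147717
P(Regime Bear | x) = 0.0135227 / 0.0147717 ≈ 0.9154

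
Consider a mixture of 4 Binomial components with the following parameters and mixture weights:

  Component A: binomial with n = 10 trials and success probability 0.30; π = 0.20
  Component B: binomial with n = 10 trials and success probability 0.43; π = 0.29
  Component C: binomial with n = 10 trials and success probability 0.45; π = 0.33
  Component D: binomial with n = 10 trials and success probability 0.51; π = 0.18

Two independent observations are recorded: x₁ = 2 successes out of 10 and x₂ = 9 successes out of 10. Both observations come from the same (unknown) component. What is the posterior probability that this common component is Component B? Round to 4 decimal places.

Posterior ∝ prior × likelihood, so P(k | x) ∝ w_k f_k(x); normalise over all components.
Since both observations come from the same component, the likelihood for component k is f_k(x₁)·f_k(x₂).
  p_A = [C(10,2)·0.30^2·0.70^8 = 45·0.09·0.057648 = 0.233474] × [0.000137781] = 3.21683e-05
  p_B = [C(10,2)·0.43^2·0.57^8 = 45·0.1849·0.0111429 = 0.0927146] × [0.00286478] = 0.000265607
  p_C = [C(10,2)·0.45^2·0.55^8 = 45·0.2025·0.00837339 = 0.0763026] × [0.00416174] = 0.000317552
  p_D = [C(10,2)·0.51^2·0.49^8 = 45·0.2601·0.00332329 = 0.0388975] × [0.0114374] = 0.000444886
Weight by the priors:
  w_A·p_A = 0.20 × 3.21683e-05 = 6.43367e-06
  w_B·p_B = 0.29 × 0.000265607 = 7.7026e-05
  w_C·p_C = 0.33 × 0.000317552 = 0.000104792
  w_D·p_D = 0.18 × 0.000444886 = 8.00796e-05
Sum: 6.43367e-06 + 7.7026e-05 + 0.000104792 + 8.00796e-05 = 0.000268331
Responsibility of Component B: 7.7026e-05 / 0.000268331 ≈ 0.2871

0.2871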